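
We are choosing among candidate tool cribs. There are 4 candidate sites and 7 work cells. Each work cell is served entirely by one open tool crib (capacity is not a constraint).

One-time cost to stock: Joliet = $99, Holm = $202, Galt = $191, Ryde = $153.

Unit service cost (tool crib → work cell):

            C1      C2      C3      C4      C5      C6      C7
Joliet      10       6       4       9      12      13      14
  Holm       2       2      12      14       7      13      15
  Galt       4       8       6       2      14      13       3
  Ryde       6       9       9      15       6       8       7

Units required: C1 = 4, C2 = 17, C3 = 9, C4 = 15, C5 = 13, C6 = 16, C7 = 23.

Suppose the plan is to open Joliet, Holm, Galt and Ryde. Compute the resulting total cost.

Total cost: 1028

Each work cell is assigned to its cheapest site among the open ones.
{Joliet, Holm, Galt, Ryde}: C1→Holm 2·4=8, C2→Holm 2·17=34, C3→Joliet 4·9=36, C4→Galt 2·15=30, C5→Ryde 6·13=78, C6→Ryde 8·16=128, C7→Galt 3·23=69. Service 383; fixed 645; total 1028.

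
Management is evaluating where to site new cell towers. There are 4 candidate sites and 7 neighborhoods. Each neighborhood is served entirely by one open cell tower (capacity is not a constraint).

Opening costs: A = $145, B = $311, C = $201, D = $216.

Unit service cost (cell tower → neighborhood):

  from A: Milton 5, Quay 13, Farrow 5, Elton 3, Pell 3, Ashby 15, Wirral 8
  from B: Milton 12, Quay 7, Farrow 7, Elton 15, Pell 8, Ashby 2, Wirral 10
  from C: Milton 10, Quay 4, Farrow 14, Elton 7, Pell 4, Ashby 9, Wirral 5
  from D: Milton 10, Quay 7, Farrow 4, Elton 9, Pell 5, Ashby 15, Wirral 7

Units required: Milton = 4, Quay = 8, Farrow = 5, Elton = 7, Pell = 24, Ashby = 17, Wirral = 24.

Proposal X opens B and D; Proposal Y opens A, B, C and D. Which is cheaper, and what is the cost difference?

Proposal X: {B, D}: Milton→D 10·4=40, Quay→B 7·8=56, Farrow→D 4·5=20, Elton→D 9·7=63, Pell→D 5·24=120, Ashby→B 2·17=34, Wirral→D 7·24=168. Service 501; fixed 527; total 1028.
Proposal Y: {A, B, C, D}: Milton→A 5·4=20, Quay→C 4·8=32, Farrow→D 4·5=20, Elton→A 3·7=21, Pell→A 3·24=72, Ashby→B 2·17=34, Wirral→C 5·24=120. Service 319; fixed 873; total 1192.
Difference: |1028 − 1192| = 164.

Proposal X is cheaper by 164.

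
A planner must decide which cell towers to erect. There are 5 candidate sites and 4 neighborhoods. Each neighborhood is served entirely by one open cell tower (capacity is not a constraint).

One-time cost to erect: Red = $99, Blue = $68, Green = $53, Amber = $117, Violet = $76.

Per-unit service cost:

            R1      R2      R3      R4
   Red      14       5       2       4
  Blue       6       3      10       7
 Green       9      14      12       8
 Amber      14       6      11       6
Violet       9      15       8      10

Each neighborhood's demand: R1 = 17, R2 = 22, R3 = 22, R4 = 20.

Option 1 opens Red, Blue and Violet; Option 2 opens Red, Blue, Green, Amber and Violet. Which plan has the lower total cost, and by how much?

Option 1 is cheaper by 170.

Option 1: {Red, Blue, Violet}: R1→Blue 6·17=102, R2→Blue 3·22=66, R3→Red 2·22=44, R4→Red 4·20=80. Service 292; fixed 243; total 535.
Option 2: {Red, Blue, Green, Amber, Violet}: R1→Blue 6·17=102, R2→Blue 3·22=66, R3→Red 2·22=44, R4→Red 4·20=80. Service 292; fixed 413; total 705.
Difference: |535 − 705| = 170.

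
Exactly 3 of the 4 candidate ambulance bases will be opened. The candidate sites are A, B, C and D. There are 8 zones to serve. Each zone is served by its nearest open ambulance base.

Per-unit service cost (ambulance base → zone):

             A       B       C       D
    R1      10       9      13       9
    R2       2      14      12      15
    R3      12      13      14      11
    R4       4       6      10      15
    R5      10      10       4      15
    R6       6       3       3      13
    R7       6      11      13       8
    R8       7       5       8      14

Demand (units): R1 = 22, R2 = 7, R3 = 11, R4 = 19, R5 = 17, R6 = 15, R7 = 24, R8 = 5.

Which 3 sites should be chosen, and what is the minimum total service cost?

With exactly 3 open, each zone uses its cheapest among the chosen.
{A, C, D}: R1→D 9·22=198, R2→A 2·7=14, R3→D 11·11=121, R4→A 4·19=76, R5→C 4·17=68, R6→C 3·15=45, R7→A 6·24=144, R8→A 7·5=35. Service cost 701.
{A, B, C}: service cost 702
{A, B, D}: service cost 793
Among all 4 size-3 choices, {A, C, D} is lowest.

Choose A, C and D; total service cost 701.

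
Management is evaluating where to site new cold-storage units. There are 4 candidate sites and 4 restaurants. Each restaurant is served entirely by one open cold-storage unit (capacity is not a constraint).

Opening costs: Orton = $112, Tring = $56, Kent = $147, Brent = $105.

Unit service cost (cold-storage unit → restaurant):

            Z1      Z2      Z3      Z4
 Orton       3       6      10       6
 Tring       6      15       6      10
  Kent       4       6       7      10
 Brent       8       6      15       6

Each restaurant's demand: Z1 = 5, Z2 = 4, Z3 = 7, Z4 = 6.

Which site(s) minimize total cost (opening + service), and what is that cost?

For any fixed open set, each restaurant goes to its cheapest open site; total = fixed + service.
{Tring}: Z1→Tring 6·5=30, Z2→Tring 15·4=60, Z3→Tring 6·7=42, Z4→Tring 10·6=60. Service 192; fixed 56; total 248.
{Orton}: service 145 + fixed 112 = 257
{Orton, Tring}: service 117 + fixed 168 = 285
{Orton, Tring, Kent, Brent}: service 117 + fixed 420 = 537
No other subset beats 248.

Open Tring only; minimum total cost 248.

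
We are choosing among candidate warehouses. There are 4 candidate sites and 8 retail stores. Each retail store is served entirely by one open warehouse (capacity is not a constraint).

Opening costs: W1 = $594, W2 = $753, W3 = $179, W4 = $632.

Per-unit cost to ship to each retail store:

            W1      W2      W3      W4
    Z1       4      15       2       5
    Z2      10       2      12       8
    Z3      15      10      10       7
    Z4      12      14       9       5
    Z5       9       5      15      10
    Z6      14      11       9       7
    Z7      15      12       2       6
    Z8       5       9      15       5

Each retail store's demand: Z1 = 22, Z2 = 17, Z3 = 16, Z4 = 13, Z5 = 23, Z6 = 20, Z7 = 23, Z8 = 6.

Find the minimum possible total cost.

Minimum total cost: 1365

For any fixed open set, each retail store goes to its cheapest open site; total = fixed + service.
{W3}: Z1→W3 2·22=44, Z2→W3 12·17=204, Z3→W3 10·16=160, Z4→W3 9·13=117, Z5→W3 15·23=345, Z6→W3 9·20=180, Z7→W3 2·23=46, Z8→W3 15·6=90. Service 1186; fixed 179; total 1365.
{W4}: service 961 + fixed 632 = 1593
{W3, W4}: service 803 + fixed 811 = 1614
{W1, W2, W3, W4}: service 586 + fixed 2158 = 2744
No other subset beats 1365.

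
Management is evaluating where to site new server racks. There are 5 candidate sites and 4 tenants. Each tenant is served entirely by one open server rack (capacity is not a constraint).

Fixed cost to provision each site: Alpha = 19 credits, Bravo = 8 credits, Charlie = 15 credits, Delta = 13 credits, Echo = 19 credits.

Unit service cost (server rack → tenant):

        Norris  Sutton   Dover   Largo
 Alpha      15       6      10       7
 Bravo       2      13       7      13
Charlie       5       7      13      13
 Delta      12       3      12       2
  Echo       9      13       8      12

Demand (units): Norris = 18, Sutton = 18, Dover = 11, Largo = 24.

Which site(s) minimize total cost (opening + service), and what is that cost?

Open Bravo and Delta; minimum total cost 236.

For any fixed open set, each tenant goes to its cheapest open site; total = fixed + service.
{Bravo, Delta}: Norris→Bravo 2·18=36, Sutton→Delta 3·18=54, Dover→Bravo 7·11=77, Largo→Delta 2·24=48. Service 215; fixed 21; total 236.
{Bravo, Charlie, Delta}: Norris→Bravo 2·18=36, Sutton→Delta 3·18=54, Dover→Bravo 7·11=77, Largo→Delta 2·24=48. Service 215; fixed 36; total 251.
{Alpha, Bravo, Delta}: service 215 + fixed 40 = 255
{Alpha, Bravo, Charlie, Delta, Echo}: service 215 + fixed 74 = 289
No other subset beats 236.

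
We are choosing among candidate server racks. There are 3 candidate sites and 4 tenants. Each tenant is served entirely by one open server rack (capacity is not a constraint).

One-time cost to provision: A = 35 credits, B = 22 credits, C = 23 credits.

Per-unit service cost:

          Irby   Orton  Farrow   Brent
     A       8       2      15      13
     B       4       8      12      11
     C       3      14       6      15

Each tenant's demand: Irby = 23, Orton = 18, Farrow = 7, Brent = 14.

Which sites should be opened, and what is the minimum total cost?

Open A, B and C; minimum total cost 381.

For any fixed open set, each tenant goes to its cheapest open site; total = fixed + service.
{A, B, C}: Irby→C 3·23=69, Orton→A 2·18=36, Farrow→C 6·7=42, Brent→B 11·14=154. Service 301; fixed 80; total 381.
{A, C}: Irby→C 3·23=69, Orton→A 2·18=36, Farrow→C 6·7=42, Brent→A 13·14=182. Service 329; fixed 58; total 387.
{A, B}: Irby→B 4·23=92, Orton→A 2·18=36, Farrow→B 12·7=84, Brent→B 11·14=154. Service 366; fixed 57; total 423.
{B}: service 474 + fixed 22 = 496
(All 7 nonempty subsets were checked; A, B and C is lowest.)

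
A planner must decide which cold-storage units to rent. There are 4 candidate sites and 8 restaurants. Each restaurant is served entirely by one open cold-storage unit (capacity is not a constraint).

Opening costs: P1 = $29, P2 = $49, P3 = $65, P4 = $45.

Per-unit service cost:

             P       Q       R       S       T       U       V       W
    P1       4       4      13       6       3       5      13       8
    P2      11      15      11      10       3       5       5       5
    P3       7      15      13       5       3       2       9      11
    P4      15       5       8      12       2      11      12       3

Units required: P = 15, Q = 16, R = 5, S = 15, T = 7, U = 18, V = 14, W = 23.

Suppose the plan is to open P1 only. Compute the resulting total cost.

Total cost: 785

Each restaurant is assigned to its cheapest site among the open ones.
{P1}: P→P1 4·15=60, Q→P1 4·16=64, R→P1 13·5=65, S→P1 6·15=90, T→P1 3·7=21, U→P1 5·18=90, V→P1 13·14=182, W→P1 8·23=184. Service 756; fixed 29; total 785.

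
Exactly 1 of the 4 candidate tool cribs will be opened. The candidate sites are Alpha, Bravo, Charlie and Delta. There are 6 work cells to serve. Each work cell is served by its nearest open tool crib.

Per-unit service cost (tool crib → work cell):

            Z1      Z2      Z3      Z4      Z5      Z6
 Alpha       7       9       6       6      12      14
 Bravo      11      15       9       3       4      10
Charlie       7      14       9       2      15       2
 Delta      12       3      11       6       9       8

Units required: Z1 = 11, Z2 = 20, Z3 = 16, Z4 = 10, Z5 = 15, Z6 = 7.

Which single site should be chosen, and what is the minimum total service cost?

Choose Delta only; total service cost 619.

With exactly 1 open, each work cell uses its cheapest among the chosen.
{Delta}: Z1→Delta 12·11=132, Z2→Delta 3·20=60, Z3→Delta 11·16=176, Z4→Delta 6·10=60, Z5→Delta 9·15=135, Z6→Delta 8·7=56. Service cost 619.
{Alpha}: service cost 691
{Bravo}: service cost 725
Among all 4 size-1 choices, {Delta} is lowest.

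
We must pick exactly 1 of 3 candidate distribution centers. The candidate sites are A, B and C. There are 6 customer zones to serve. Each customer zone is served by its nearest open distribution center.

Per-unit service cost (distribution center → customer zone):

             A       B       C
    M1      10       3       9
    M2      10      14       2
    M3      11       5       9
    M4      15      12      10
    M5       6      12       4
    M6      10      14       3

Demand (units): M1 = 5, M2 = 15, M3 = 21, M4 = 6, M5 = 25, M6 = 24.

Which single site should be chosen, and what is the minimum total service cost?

With exactly 1 open, each customer zone uses its cheapest among the chosen.
{C}: M1→C 9·5=45, M2→C 2·15=30, M3→C 9·21=189, M4→C 10·6=60, M5→C 4·25=100, M6→C 3·24=72. Service cost 496.
{A}: service cost 911
{B}: service cost 1038
Among all 3 size-1 choices, {C} is lowest.

Choose C only; total service cost 496.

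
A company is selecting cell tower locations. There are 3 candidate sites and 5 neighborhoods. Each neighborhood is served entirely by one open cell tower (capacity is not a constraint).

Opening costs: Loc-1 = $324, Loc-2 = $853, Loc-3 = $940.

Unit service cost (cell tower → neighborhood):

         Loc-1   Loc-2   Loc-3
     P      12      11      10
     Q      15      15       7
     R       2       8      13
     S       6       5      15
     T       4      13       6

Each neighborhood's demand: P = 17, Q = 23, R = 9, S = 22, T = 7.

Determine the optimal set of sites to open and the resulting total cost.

Open Loc-1 only; minimum total cost 1051.

For any fixed open set, each neighborhood goes to its cheapest open site; total = fixed + service.
{Loc-1}: P→Loc-1 12·17=204, Q→Loc-1 15·23=345, R→Loc-1 2·9=18, S→Loc-1 6·22=132, T→Loc-1 4·7=28. Service 727; fixed 324; total 1051.
{Loc-2}: service 805 + fixed 853 = 1658
{Loc-3}: service 820 + fixed 940 = 1760
{Loc-1, Loc-2, Loc-3}: service 487 + fixed 2117 = 2604
No other subset beats 1051.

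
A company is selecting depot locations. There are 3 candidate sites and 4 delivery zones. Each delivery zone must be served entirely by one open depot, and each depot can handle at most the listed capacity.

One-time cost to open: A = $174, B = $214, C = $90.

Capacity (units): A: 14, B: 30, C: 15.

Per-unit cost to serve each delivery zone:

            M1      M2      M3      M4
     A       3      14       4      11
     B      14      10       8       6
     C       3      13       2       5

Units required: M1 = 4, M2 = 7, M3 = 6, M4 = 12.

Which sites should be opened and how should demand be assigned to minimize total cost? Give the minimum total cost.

Open {B}: M1→B 14·4=56, M2→B 10·7=70, M3→B 8·6=48, M4→B 6·12=72.
Loads: B carries 29/30. Service 246; fixed 214; total 460.
Next best feasible plan costs 470.

Minimum total cost: 460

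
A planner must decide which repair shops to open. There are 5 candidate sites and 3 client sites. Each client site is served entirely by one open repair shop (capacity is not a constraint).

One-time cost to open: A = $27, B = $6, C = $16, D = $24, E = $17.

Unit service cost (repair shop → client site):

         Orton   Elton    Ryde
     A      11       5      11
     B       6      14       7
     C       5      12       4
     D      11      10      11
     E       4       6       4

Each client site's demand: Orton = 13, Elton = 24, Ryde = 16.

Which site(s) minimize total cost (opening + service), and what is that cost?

Open E only; minimum total cost 277.

For any fixed open set, each client site goes to its cheapest open site; total = fixed + service.
{E}: Orton→E 4·13=52, Elton→E 6·24=144, Ryde→E 4·16=64. Service 260; fixed 17; total 277.
{A, E}: Orton→E 4·13=52, Elton→A 5·24=120, Ryde→E 4·16=64. Service 236; fixed 44; total 280.
{B, E}: Orton→E 4·13=52, Elton→E 6·24=144, Ryde→E 4·16=64. Service 260; fixed 23; total 283.
{A, B, C, D, E}: service 236 + fixed 90 = 326
No other subset beats 277.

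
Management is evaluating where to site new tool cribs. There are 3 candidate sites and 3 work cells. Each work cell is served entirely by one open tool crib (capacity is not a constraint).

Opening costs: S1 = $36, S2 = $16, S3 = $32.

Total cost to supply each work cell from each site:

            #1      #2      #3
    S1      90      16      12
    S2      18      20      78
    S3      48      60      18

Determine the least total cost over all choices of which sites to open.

Minimum total cost: 98

For any fixed open set, each work cell goes to its cheapest open site; total = fixed + service.
{S1, S2}: #1→S2 18, #2→S1 16, #3→S1 12. Service 46; fixed 52; total 98.
{S2, S3}: service 56 + fixed 48 = 104
{S1, S2, S3}: service 46 + fixed 84 = 130
{S2}: service 116 + fixed 16 = 132
(All 7 nonempty subsets were checked; S1 and S2 is lowest.)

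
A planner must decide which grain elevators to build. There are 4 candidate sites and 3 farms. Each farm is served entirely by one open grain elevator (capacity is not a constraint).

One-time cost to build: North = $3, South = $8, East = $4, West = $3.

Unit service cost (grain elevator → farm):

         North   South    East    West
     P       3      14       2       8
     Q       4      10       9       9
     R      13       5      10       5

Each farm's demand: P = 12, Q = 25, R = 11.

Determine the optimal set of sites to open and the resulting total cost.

Open North, East and West; minimum total cost 189.

For any fixed open set, each farm goes to its cheapest open site; total = fixed + service.
{North, East, West}: P→East 2·12=24, Q→North 4·25=100, R→West 5·11=55. Service 179; fixed 10; total 189.
{North, South, East}: P→East 2·12=24, Q→North 4·25=100, R→South 5·11=55. Service 179; fixed 15; total 194.
{North, South, East, West}: service 179 + fixed 18 = 197
{North}: service 279 + fixed 3 = 282
No other subset beats 189.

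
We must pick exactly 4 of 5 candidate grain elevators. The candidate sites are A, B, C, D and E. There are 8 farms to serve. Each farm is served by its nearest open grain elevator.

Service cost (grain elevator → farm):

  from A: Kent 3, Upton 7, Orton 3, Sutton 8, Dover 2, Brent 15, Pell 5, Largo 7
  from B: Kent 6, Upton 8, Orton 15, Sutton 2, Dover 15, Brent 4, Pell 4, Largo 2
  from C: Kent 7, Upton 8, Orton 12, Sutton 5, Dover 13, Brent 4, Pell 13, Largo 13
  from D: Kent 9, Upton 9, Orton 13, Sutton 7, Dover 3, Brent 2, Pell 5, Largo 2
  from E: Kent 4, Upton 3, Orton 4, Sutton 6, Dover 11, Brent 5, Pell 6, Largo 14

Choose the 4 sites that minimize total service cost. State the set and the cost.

Choose A, B, D and E; total service cost 21.

With exactly 4 open, each farm uses its cheapest among the chosen.
{A, B, D, E}: Kent→A 3, Upton→E 3, Orton→A 3, Sutton→B 2, Dover→A 2, Brent→D 2, Pell→B 4, Largo→B 2. Service cost 21.
{A, B, C, E}: service cost 23
{B, C, D, E}: service cost 24
Among all 5 size-4 choices, {A, B, D, E} is lowest.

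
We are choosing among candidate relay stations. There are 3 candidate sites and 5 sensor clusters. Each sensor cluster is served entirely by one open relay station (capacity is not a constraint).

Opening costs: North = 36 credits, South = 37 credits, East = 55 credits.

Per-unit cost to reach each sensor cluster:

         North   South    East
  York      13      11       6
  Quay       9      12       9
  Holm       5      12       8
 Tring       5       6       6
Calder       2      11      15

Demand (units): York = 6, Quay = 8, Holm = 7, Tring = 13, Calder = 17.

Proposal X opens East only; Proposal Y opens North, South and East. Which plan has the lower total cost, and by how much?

Proposal Y is cheaper by 182.

Proposal X: {East}: York→East 6·6=36, Quay→East 9·8=72, Holm→East 8·7=56, Tring→East 6·13=78, Calder→East 15·17=255. Service 497; fixed 55; total 552.
Proposal Y: {North, South, East}: York→East 6·6=36, Quay→North 9·8=72, Holm→North 5·7=35, Tring→North 5·13=65, Calder→North 2·17=34. Service 242; fixed 128; total 370.
Difference: |552 − 370| = 182.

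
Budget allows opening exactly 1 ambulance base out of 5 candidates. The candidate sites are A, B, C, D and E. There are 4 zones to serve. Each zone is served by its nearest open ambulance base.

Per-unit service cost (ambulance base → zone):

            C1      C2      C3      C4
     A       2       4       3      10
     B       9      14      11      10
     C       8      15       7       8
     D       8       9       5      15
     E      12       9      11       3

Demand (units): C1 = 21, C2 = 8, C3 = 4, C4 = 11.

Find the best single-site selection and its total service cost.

Choose A only; total service cost 196.

With exactly 1 open, each zone uses its cheapest among the chosen.
{A}: C1→A 2·21=42, C2→A 4·8=32, C3→A 3·4=12, C4→A 10·11=110. Service cost 196.
{E}: service cost 401
{C}: service cost 404
Among all 5 size-1 choices, {A} is lowest.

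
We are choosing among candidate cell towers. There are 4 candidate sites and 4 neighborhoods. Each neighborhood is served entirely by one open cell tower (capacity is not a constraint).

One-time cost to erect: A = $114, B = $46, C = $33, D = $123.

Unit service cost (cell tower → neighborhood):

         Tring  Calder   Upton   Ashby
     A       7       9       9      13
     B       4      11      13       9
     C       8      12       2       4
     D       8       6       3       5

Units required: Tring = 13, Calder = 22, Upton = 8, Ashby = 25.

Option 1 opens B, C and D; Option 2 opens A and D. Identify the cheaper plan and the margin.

Option 1 is cheaper by 107.

Option 1: {B, C, D}: Tring→B 4·13=52, Calder→D 6·22=132, Upton→C 2·8=16, Ashby→C 4·25=100. Service 300; fixed 202; total 502.
Option 2: {A, D}: Tring→A 7·13=91, Calder→D 6·22=132, Upton→D 3·8=24, Ashby→D 5·25=125. Service 372; fixed 237; total 609.
Difference: |502 − 609| = 107.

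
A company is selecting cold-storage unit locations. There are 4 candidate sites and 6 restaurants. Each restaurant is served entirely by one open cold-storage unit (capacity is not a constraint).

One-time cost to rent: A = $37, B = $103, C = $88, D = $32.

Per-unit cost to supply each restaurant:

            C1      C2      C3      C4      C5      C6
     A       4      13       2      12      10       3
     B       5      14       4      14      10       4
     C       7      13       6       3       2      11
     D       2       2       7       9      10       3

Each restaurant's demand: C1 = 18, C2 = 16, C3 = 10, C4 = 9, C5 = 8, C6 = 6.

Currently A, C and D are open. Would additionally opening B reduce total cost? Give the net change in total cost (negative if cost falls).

Current service cost with {A, C, D}: 149.
Adding B: each restaurant re-picks its cheapest; new service cost 149, saving 0.
Extra fixed cost: 103. Net change = 103 − 0 = 103.
(Totals: 306 → 409.)

No — net change +103 (cost rises by 103).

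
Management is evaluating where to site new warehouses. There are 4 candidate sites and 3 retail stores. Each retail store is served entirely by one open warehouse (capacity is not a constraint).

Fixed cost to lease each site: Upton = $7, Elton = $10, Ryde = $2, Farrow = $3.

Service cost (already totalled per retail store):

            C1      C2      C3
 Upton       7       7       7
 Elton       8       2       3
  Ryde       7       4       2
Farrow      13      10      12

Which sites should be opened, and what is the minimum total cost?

For any fixed open set, each retail store goes to its cheapest open site; total = fixed + service.
{Ryde}: C1→Ryde 7, C2→Ryde 4, C3→Ryde 2. Service 13; fixed 2; total 15.
{Ryde, Farrow}: service 13 + fixed 5 = 18
{Upton, Ryde}: service 13 + fixed 9 = 22
{Upton, Elton, Ryde, Farrow}: service 11 + fixed 22 = 33
No other subset beats 15.

Open Ryde only; minimum total cost 15.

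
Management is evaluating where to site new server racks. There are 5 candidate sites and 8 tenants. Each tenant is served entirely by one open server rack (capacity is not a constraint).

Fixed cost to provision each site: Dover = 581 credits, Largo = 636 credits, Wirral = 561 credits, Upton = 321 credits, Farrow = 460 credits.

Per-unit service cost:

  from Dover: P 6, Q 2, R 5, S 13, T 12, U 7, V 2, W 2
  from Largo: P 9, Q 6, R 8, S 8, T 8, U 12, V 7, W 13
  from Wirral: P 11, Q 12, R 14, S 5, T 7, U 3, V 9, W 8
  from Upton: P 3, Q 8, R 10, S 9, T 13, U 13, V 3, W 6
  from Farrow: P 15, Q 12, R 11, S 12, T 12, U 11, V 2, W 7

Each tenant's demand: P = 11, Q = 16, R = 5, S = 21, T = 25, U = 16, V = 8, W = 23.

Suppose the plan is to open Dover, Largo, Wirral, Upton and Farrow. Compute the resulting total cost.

Total cost: 3039

Each tenant is assigned to its cheapest site among the open ones.
{Dover, Largo, Wirral, Upton, Farrow}: P→Upton 3·11=33, Q→Dover 2·16=32, R→Dover 5·5=25, S→Wirral 5·21=105, T→Wirral 7·25=175, U→Wirral 3·16=48, V→Dover 2·8=16, W→Dover 2·23=46. Service 480; fixed 2559; total 3039.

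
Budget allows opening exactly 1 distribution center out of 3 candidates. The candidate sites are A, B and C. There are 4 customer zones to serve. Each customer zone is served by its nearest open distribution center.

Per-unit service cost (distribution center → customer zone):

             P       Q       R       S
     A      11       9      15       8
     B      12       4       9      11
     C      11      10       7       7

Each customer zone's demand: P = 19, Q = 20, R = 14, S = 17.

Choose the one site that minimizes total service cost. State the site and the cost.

Choose B only; total service cost 621.

With exactly 1 open, each customer zone uses its cheapest among the chosen.
{B}: P→B 12·19=228, Q→B 4·20=80, R→B 9·14=126, S→B 11·17=187. Service cost 621.
{C}: service cost 626
{A}: service cost 735
Among all 3 size-1 choices, {B} is lowest.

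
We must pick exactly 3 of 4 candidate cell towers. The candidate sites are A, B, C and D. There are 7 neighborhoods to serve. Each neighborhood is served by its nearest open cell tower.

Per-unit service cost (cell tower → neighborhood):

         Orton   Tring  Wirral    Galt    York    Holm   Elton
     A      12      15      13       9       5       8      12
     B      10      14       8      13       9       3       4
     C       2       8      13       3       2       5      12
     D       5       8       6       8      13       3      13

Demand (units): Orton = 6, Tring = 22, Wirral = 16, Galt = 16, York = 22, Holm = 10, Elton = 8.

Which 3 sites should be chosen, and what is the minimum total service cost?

Choose B, C and D; total service cost 438.

With exactly 3 open, each neighborhood uses its cheapest among the chosen.
{B, C, D}: Orton→C 2·6=12, Tring→C 8·22=176, Wirral→D 6·16=96, Galt→C 3·16=48, York→C 2·22=44, Holm→B 3·10=30, Elton→B 4·8=32. Service cost 438.
{A, B, C}: service cost 470
{A, C, D}: service cost 502
Among all 4 size-3 choices, {B, C, D} is lowest.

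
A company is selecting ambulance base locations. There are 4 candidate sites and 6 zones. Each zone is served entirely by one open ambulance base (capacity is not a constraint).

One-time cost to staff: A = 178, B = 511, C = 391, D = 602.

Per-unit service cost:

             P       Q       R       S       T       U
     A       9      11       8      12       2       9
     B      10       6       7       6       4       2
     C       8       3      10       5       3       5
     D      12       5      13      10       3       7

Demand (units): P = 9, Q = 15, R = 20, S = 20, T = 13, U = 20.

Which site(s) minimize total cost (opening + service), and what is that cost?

Open C only; minimum total cost 947.

For any fixed open set, each zone goes to its cheapest open site; total = fixed + service.
{C}: P→C 8·9=72, Q→C 3·15=45, R→C 10·20=200, S→C 5·20=100, T→C 3·13=39, U→C 5·20=100. Service 556; fixed 391; total 947.
{A}: service 852 + fixed 178 = 1030
{B}: service 532 + fixed 511 = 1043
{A, B, C, D}: service 423 + fixed 1682 = 2105
(All 15 nonempty subsets were checked; C only is lowest.)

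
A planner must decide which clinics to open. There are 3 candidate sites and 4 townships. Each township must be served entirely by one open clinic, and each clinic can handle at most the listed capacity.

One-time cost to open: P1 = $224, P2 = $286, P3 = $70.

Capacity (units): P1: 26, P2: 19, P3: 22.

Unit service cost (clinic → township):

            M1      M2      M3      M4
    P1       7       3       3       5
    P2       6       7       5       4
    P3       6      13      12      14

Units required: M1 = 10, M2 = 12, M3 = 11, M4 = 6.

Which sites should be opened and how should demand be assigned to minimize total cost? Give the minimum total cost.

Open {P1, P3}: M1→P3 6·10=60, M2→P1 3·12=36, M3→P1 3·11=33, M4→P3 14·6=84.
Loads: P1 carries 23/26, P3 carries 16/22. Service 213; fixed 294; total 507.
Next best feasible plan costs 552.

Minimum total cost: 507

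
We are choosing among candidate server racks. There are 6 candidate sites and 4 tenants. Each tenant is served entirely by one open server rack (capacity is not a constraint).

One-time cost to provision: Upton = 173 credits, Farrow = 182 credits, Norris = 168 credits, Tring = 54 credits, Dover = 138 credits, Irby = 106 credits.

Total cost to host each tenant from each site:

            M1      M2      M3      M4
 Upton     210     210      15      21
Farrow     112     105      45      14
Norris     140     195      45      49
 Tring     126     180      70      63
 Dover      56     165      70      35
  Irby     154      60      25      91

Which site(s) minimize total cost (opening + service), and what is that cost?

Open Dover and Irby; minimum total cost 420.

For any fixed open set, each tenant goes to its cheapest open site; total = fixed + service.
{Dover, Irby}: M1→Dover 56, M2→Irby 60, M3→Irby 25, M4→Dover 35. Service 176; fixed 244; total 420.
{Tring, Irby}: service 274 + fixed 160 = 434
{Irby}: service 330 + fixed 106 = 436
{Upton, Farrow, Norris, Tring, Dover, Irby}: service 145 + fixed 821 = 966
No other subset beats 420.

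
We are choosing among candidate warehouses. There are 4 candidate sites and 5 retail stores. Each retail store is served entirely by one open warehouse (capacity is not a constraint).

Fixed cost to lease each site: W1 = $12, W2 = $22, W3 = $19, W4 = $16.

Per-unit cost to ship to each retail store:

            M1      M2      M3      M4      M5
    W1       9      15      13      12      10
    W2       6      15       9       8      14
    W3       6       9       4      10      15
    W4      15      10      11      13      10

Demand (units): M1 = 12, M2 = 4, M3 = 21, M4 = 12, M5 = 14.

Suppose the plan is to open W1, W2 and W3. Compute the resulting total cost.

Total cost: 481

Each retail store is assigned to its cheapest site among the open ones.
{W1, W2, W3}: M1→W2 6·12=72, M2→W3 9·4=36, M3→W3 4·21=84, M4→W2 8·12=96, M5→W1 10·14=140. Service 428; fixed 53; total 481.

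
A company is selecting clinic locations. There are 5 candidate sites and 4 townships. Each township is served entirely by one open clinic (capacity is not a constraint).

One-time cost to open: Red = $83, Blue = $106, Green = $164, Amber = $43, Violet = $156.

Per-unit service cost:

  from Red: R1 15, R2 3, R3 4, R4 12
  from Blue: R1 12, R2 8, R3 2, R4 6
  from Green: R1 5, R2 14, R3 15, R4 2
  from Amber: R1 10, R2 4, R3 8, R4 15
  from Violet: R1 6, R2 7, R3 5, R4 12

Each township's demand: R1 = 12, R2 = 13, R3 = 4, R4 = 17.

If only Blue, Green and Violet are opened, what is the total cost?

Total cost: 619

Each township is assigned to its cheapest site among the open ones.
{Blue, Green, Violet}: R1→Green 5·12=60, R2→Violet 7·13=91, R3→Blue 2·4=8, R4→Green 2·17=34. Service 193; fixed 426; total 619.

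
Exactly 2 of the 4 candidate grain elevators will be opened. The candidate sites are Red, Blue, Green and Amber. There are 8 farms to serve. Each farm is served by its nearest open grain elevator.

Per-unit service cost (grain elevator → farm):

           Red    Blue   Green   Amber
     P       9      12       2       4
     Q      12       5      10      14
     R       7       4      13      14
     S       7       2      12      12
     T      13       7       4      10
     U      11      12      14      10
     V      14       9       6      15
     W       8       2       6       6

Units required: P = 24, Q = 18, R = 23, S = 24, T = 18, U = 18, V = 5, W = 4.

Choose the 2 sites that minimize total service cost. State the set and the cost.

Choose Blue and Green; total service cost 604.

With exactly 2 open, each farm uses its cheapest among the chosen.
{Blue, Green}: P→Green 2·24=48, Q→Blue 5·18=90, R→Blue 4·23=92, S→Blue 2·24=48, T→Green 4·18=72, U→Blue 12·18=216, V→Green 6·5=30, W→Blue 2·4=8. Service cost 604.
{Blue, Amber}: service cost 685
{Red, Blue}: service cost 823
Among all 6 size-2 choices, {Blue, Green} is lowest.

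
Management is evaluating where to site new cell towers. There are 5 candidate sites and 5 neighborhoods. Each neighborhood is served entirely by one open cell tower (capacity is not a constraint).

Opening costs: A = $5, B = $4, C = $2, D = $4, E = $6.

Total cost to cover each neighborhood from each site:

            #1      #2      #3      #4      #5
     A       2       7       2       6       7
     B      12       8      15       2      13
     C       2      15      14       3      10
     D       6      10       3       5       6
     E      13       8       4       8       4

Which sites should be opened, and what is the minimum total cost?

Open A and C; minimum total cost 28.

For any fixed open set, each neighborhood goes to its cheapest open site; total = fixed + service.
{A, C}: #1→A 2, #2→A 7, #3→A 2, #4→C 3, #5→A 7. Service 21; fixed 7; total 28.
{A}: service 24 + fixed 5 = 29
{A, B}: service 20 + fixed 9 = 29
{A, B, C, D, E}: service 17 + fixed 21 = 38
No other subset beats 28.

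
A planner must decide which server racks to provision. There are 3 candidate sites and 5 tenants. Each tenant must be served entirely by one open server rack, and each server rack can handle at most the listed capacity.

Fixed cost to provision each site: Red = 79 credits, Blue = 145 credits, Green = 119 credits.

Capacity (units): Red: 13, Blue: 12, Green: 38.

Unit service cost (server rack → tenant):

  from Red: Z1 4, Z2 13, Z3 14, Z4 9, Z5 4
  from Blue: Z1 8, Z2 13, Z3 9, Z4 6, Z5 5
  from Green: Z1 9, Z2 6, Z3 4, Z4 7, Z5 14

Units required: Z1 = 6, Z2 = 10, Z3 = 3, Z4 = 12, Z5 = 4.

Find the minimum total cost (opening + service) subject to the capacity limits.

Open {Green}: Z1→Green 9·6=54, Z2→Green 6·10=60, Z3→Green 4·3=12, Z4→Green 7·12=84, Z5→Green 14·4=56.
Loads: Green carries 35/38. Service 266; fixed 119; total 385.
Next best feasible plan costs 394.

Minimum total cost: 385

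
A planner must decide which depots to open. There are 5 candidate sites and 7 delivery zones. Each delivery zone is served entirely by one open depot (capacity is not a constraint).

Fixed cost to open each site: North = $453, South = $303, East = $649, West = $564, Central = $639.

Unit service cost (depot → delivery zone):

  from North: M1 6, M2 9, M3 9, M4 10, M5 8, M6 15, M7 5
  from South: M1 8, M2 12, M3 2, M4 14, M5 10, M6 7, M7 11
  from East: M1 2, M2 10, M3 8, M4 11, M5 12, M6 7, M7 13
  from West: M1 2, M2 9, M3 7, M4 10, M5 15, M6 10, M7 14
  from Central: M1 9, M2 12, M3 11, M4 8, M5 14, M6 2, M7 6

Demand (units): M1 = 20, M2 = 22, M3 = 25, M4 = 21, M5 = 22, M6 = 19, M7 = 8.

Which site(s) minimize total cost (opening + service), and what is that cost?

For any fixed open set, each delivery zone goes to its cheapest open site; total = fixed + service.
{South}: M1→South 8·20=160, M2→South 12·22=264, M3→South 2·25=50, M4→South 14·21=294, M5→South 10·22=220, M6→South 7·19=133, M7→South 11·8=88. Service 1209; fixed 303; total 1512.
{North, South}: M1→North 6·20=120, M2→North 9·22=198, M3→South 2·25=50, M4→North 10·21=210, M5→North 8·22=176, M6→South 7·19=133, M7→North 5·8=40. Service 927; fixed 756; total 1683.
{North}: service 1254 + fixed 453 = 1707
{North, South, East, West, Central}: M1→East 2·20=40, M2→North 9·22=198, M3→South 2·25=50, M4→Central 8·21=168, M5→North 8·22=176, M6→Central 2·19=38, M7→North 5·8=40. Service 710; fixed 2608; total 3318.
No other subset beats 1512.

Open South only; minimum total cost 1512.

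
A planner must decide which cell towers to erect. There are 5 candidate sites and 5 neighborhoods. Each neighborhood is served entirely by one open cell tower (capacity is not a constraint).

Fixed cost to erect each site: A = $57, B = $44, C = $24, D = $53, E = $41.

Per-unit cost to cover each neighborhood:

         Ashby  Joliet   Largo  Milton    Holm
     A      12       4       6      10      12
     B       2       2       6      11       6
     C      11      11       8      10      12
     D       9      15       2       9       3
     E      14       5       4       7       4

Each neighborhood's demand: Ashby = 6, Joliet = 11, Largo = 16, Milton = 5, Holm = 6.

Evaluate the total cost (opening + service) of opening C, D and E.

Total cost: 312

Each neighborhood is assigned to its cheapest site among the open ones.
{C, D, E}: Ashby→D 9·6=54, Joliet→E 5·11=55, Largo→D 2·16=32, Milton→E 7·5=35, Holm→D 3·6=18. Service 194; fixed 118; total 312.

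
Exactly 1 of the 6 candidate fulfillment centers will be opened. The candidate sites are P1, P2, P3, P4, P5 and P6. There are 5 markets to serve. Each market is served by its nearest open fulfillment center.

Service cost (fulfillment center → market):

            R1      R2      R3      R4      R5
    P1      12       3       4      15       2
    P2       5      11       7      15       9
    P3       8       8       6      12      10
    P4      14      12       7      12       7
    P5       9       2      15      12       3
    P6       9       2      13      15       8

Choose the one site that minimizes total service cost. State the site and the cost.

Choose P1 only; total service cost 36.

With exactly 1 open, each market uses its cheapest among the chosen.
{P1}: R1→P1 12, R2→P1 3, R3→P1 4, R4→P1 15, R5→P1 2. Service cost 36.
{P5}: service cost 41
{P3}: service cost 44
Among all 6 size-1 choices, {P1} is lowest.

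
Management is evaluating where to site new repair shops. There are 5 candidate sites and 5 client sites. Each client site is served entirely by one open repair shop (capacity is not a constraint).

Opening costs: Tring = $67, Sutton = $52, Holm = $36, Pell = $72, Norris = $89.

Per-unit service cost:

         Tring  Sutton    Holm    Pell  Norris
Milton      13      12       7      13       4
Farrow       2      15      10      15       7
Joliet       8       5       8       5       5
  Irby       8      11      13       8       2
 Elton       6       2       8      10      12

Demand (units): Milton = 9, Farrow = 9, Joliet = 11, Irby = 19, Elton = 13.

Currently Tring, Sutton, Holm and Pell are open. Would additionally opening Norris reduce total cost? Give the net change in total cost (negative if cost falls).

Current service cost with {Tring, Sutton, Holm, Pell}: 314.
Adding Norris: each client site re-picks its cheapest; new service cost 173, saving 141.
Extra fixed cost: 89. Net change = 89 − 141 = -52.
(Totals: 541 → 489.)

Yes — net change −52 (cost falls by 52).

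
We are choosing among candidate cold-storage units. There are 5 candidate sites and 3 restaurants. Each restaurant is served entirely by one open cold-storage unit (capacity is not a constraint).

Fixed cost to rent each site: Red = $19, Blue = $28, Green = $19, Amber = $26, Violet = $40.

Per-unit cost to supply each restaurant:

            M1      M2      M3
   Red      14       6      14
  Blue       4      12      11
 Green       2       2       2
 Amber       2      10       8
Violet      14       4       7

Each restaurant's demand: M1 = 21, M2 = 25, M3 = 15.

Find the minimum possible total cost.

For any fixed open set, each restaurant goes to its cheapest open site; total = fixed + service.
{Green}: M1→Green 2·21=42, M2→Green 2·25=50, M3→Green 2·15=30. Service 122; fixed 19; total 141.
{Red, Green}: service 122 + fixed 38 = 160
{Green, Amber}: service 122 + fixed 45 = 167
{Red, Blue, Green, Amber, Violet}: M1→Green 2·21=42, M2→Green 2·25=50, M3→Green 2·15=30. Service 122; fixed 132; total 254.
No other subset beats 141.

Minimum total cost: 141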